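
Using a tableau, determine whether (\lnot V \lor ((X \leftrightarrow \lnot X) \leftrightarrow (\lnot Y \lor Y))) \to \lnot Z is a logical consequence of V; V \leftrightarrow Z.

Initial set: {V; (V \leftrightarrow Z); \lnot ((\lnot V \lor ((X \leftrightarrow \lnot X) \leftrightarrow (\lnot Y \lor Y))) \to \lnot Z)}.
\lnot ((\lnot V \lor ((X \leftrightarrow \lnot X) \leftrightarrow (\lnot Y \lor Y))) \to \lnot Z): α-rule — add (\lnot V \lor ((X \leftrightarrow \lnot X) \leftrightarrow (\lnot Y \lor Y))), \lnot \lnot Z.
(V \leftrightarrow Z): β-rule — branch into V, Z  //  \lnot V, \lnot Z.
  branch 1 (add V, Z):
    (\lnot V \lor ((X \leftrightarrow \lnot X) \leftrightarrow (\lnot Y \lor Y))): β-rule — branch into \lnot V  //  ((X \leftrightarrow \lnot X) \leftrightarrow (\lnot Y \lor Y)).
      branch 1.1 (add \lnot V):
        × closes — contains both V and \lnot V.
      branch 1.2 (add ((X \leftrightarrow \lnot X) \leftrightarrow (\lnot Y \lor Y))):
        ((X \leftrightarrow \lnot X) \leftrightarrow (\lnot Y \lor Y)): β-rule — branch into (X \leftrightarrow \lnot X), (\lnot Y \lor Y)  //  \lnot (X \leftrightarrow \lnot X), \lnot (\lnot Y \lor Y).
          branch 1.2.1 (add (X \leftrightarrow \lnot X), (\lnot Y \lor Y)):
            (X \leftrightarrow \lnot X): β-rule — branch into X, \lnot X  //  \lnot X, \lnot \lnot X.
              branch 1.2.1.1 (add X, \lnot X):
                × closes — contains both X and \lnot X.
              branch 1.2.1.2 (add \lnot X, \lnot \lnot X):
                × closes — contains both X and \lnot X.
          branch 1.2.2 (add \lnot (X \leftrightarrow \lnot X), \lnot (\lnot Y \lor Y)):
            \lnot (\lnot Y \lor Y): α-rule — add \lnot \lnot Y, \lnot Y.
            × closes — contains both Y and \lnot Y.
  branch 2 (add \lnot V, \lnot Z):
    × closes — contains both V and \lnot V.
All 5 branches close.
Every branch closed, so the premises entail the conclusion.

Yes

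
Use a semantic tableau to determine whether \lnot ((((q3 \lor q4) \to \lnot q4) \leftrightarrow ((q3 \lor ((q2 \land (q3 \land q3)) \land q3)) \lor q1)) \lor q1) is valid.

Assume the negation and expand:
Initial set: {\lnot \lnot ((((q3 \lor q4) \to \lnot q4) \leftrightarrow ((q3 \lor ((q2 \land (q3 \land q3)) \land q3)) \lor q1)) \lor q1)}.
\lnot \lnot ((((q3 \lor q4) \to \lnot q4) \leftrightarrow ((q3 \lor ((q2 \land (q3 \land q3)) \land q3)) \lor q1)) \lor q1): β-rule — branch into (((q3 \lor q4) \to \lnot q4) \leftrightarrow ((q3 \lor ((q2 \land (q3 \land q3)) \land q3)) \lor q1))  //  q1.
  branch 1 (add (((q3 \lor q4) \to \lnot q4) \leftrightarrow ((q3 \lor ((q2 \land (q3 \land q3)) \land q3)) \lor q1))):
    (((q3 \lor q4) \to \lnot q4) \leftrightarrow ((q3 \lor ((q2 \land (q3 \land q3)) \land q3)) \lor q1)): β-rule — branch into ((q3 \lor q4) \to \lnot q4), ((q3 \lor ((q2 \land (q3 \land q3)) \land q3)) \lor q1)  //  \lnot ((q3 \lor q4) \to \lnot q4), \lnot ((q3 \lor ((q2 \land (q3 \land q3)) \land q3)) \lor q1).
      branch 1.1 (add ((q3 \lor q4) \to \lnot q4), ((q3 \lor ((q2 \land (q3 \land q3)) \land q3)) \lor q1)):
        ((q3 \lor q4) \to \lnot q4): β-rule — branch into \lnot (q3 \lor q4)  //  \lnot q4.
          branch 1.1.1 (add \lnot (q3 \lor q4)):
            \lnot (q3 \lor q4): α-rule — add \lnot q3, \lnot q4.
            ((q3 \lor ((q2 \land (q3 \land q3)) \land q3)) \lor q1): β-rule — branch into (q3 \lor ((q2 \land (q3 \land q3)) \land q3))  //  q1.
              branch 1.1.1.1 (add (q3 \lor ((q2 \land (q3 \land q3)) \land q3))):
                (q3 \lor ((q2 \land (q3 \land q3)) \land q3)): β-rule — branch into q3  //  ((q2 \land (q3 \land q3)) \land q3).
                  branch 1.1.1.1.1 (add q3):
                    × closes — contains both q3 and \lnot q3.
                  branch 1.1.1.1.2 (add ((q2 \land (q3 \land q3)) \land q3)):
                    ((q2 \land (q3 \land q3)) \land q3): α-rule — add (q2 \land (q3 \land q3)), q3.
                    × closes — contains both q3 and \lnot q3.
              branch 1.1.1.2 (add q1):
                ○ open, literals {q1=1, q3=0, q4=0}.
          branch 1.1.2 (add \lnot q4):
            ((q3 \lor ((q2 \land (q3 \land q3)) \land q3)) \lor q1): β-rule — branch into (q3 \lor ((q2 \land (q3 \land q3)) \land q3))  //  q1.
              branch 1.1.2.1 (add (q3 \lor ((q2 \land (q3 \land q3)) \land q3))):
                (q3 \lor ((q2 \land (q3 \land q3)) \land q3)): β-rule — branch into q3  //  ((q2 \land (q3 \land q3)) \land q3).
                  branch 1.1.2.1.1 (add q3):
                    ○ open, literals {q3=1, q4=0}.
                  branch 1.1.2.1.2 (add ((q2 \land (q3 \land q3)) \land q3)):
                    ((q2 \land (q3 \land q3)) \land q3): α-rule — add (q2 \land (q3 \land q3)), q3.
                    (q2 \land (q3 \land q3)): α-rule — add q2, (q3 \land q3).
                    (q3 \land q3): α-rule — add q3, q3.
                    ○ open, literals {q2=1, q3=1, q4=0}.
              branch 1.1.2.2 (add q1):
                ○ open, literals {q1=1, q4=0}.
      branch 1.2 (add \lnot ((q3 \lor q4) \to \lnot q4), \lnot ((q3 \lor ((q2 \land (q3 \land q3)) \land q3)) \lor q1)):
        \lnot ((q3 \lor q4) \to \lnot q4): α-rule — add (q3 \lor q4), \lnot \lnot q4.
        \lnot ((q3 \lor ((q2 \land (q3 \land q3)) \land q3)) \lor q1): α-rule — add \lnot (q3 \lor ((q2 \land (q3 \land q3)) \land q3)), \lnot q1.
        \lnot (q3 \lor ((q2 \land (q3 \land q3)) \land q3)): α-rule — add \lnot q3, \lnot ((q2 \land (q3 \land q3)) \land q3).
        (q3 \lor q4): β-rule — branch into q3  //  q4.
          branch 1.2.1 (add q3):
            × closes — contains both q3 and \lnot q3.
          branch 1.2.2 (add q4):
            \lnot ((q2 \land (q3 \land q3)) \land q3): β-rule — branch into \lnot (q2 \land (q3 \land q3))  //  \lnot q3.
              branch 1.2.2.1 (add \lnot (q2 \land (q3 \land q3))):
                \lnot (q2 \land (q3 \land q3)): β-rule — branch into \lnot q2  //  \lnot (q3 \land q3).
                  branch 1.2.2.1.1 (add \lnot q2):
                    ○ open, literals {q1=0, q2=0, q3=0, q4=1}.
                  branch 1.2.2.1.2 (add \lnot (q3 \land q3)):
                    \lnot (q3 \land q3): β-rule — branch into \lnot q3  //  \lnot q3.
                      branch 1.2.2.1.2.1 (add \lnot q3):
                        ○ open, literals {q1=0, q3=0, q4=1}.
                      branch 1.2.2.1.2.2 (add \lnot q3):
                        ○ open, literals {q1=0, q3=0, q4=1}.
              branch 1.2.2.2 (add \lnot q3):
                ○ open, literals {q1=0, q3=0, q4=1}.
  branch 2 (add q1):
    ○ open, literals {q1=1}.
3 branches closed, 9 open.
An open branch gives a countermodel: q1=1, q3=0, q4=0 (unmentioned atoms arbitrary); under it the original formula is false.

Not valid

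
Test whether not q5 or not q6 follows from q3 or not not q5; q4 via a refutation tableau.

Initial set: {(q3 or not not q5); q4; not (not q5 or not q6)}.
not (not q5 or not q6): α-rule — add not not q5, not not q6.
(q3 or not not q5): β-rule — branch into q3  //  not not q5.
  branch 1 (add q3):
    ○ open, literals {q3=T, q4=T, q5=T, q6=T}.
  branch 2 (add not not q5):
    not not q5: drop double negation, giving q5.
    ○ open, literals {q4=T, q5=T, q6=T}.
0 branches closed, 2 open.
An open branch gives a countermodel: q3=T, q4=T, q5=T, q6=T (unmentioned atoms arbitrary); the premises hold there but the conclusion fails.

No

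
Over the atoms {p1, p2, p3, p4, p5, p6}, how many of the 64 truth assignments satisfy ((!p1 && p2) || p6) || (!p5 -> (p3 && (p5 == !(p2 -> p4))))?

57

Initial set: {T (((!p1 && p2) || p6) || (!p5 -> (p3 && (p5 == !(p2 -> p4)))))}.
T (((!p1 && p2) || p6) || (!p5 -> (p3 && (p5 == !(p2 -> p4))))): β-rule — branch into T ((!p1 && p2) || p6)  //  T (!p5 -> (p3 && (p5 == !(p2 -> p4)))).
  branch 1 (add T ((!p1 && p2) || p6)):
    T ((!p1 && p2) || p6): β-rule — branch into T (!p1 && p2)  //  T p6.
      branch 1.1 (add T (!p1 && p2)):
        T (!p1 && p2): α-rule — add T !p1, T p2.
        ○ open, literals {p1=F, p2=T}.
      branch 1.2 (add T p6):
        ○ open, literals {p6=T}.
  branch 2 (add T (!p5 -> (p3 && (p5 == !(p2 -> p4))))):
    T (!p5 -> (p3 && (p5 == !(p2 -> p4)))): β-rule — branch into F !p5  //  T (p3 && (p5 == !(p2 -> p4))).
      branch 2.1 (add F !p5):
        ○ open, literals {p5=T}.
      branch 2.2 (add T (p3 && (p5 == !(p2 -> p4)))):
        T (p3 && (p5 == !(p2 -> p4))): α-rule — add T p3, T (p5 == !(p2 -> p4)).
        T (p5 == !(p2 -> p4)): β-rule — branch into T p5, T !(p2 -> p4)  //  F p5, F !(p2 -> p4).
          branch 2.2.1 (add T p5, T !(p2 -> p4)):
            T !(p2 -> p4): α-rule — add T p2, F p4.
            ○ open, literals {p2=T, p3=T, p4=F, p5=T}.
          branch 2.2.2 (add F p5, F !(p2 -> p4)):
            F !(p2 -> p4): β-rule — branch into F p2  //  T p4.
              branch 2.2.2.1 (add F p2):
                ○ open, literals {p2=F, p3=T, p5=F}.
              branch 2.2.2.2 (add T p4):
                ○ open, literals {p3=T, p4=T, p5=F}.
0 branches closed, 6 open.
Each open branch fixes some atoms; the unmentioned ones are free. Counting distinct full assignments: branch {p1=F, p2=T} (p3, p4, p5, p6) contributes 16 new; branch {p6=T} (p1, p2, p3, p4, p5) contributes 24 new; branch {p5=T} (p1, p2, p3, p4, p6) contributes 12 new; branch {p2=T, p3=T, p4=F, p5=T} (p1, p6) contributes 0 new; branch {p2=F, p3=T, p5=F} (p1, p4, p6) contributes 4 new; branch {p3=T, p4=T, p5=F} (p1, p2, p6) contributes 1 new. Total: 57.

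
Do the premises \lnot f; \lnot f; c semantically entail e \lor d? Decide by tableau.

Initial set: {\lnot f; \lnot f; c; \lnot (e \lor d)}.
\lnot (e \lor d): α-rule — add \lnot e, \lnot d.
○ open, literals {c=T, d=F, e=F, f=F}.
0 branches closed, 1 open.
An open branch gives a countermodel: c=T, d=F, e=F, f=F (unmentioned atoms arbitrary); the premises hold there but the conclusion fails.

No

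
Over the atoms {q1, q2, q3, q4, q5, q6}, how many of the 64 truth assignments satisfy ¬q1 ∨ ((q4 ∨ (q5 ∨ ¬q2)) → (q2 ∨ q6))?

56

Initial set: {(¬q1 ∨ ((q4 ∨ (q5 ∨ ¬q2)) → (q2 ∨ q6)))}.
(¬q1 ∨ ((q4 ∨ (q5 ∨ ¬q2)) → (q2 ∨ q6))): β-rule — branch into ¬q1  //  ((q4 ∨ (q5 ∨ ¬q2)) → (q2 ∨ q6)).
  branch 1 (add ¬q1):
    ○ open, literals {q1=F}.
  branch 2 (add ((q4 ∨ (q5 ∨ ¬q2)) → (q2 ∨ q6))):
    ((q4 ∨ (q5 ∨ ¬q2)) → (q2 ∨ q6)): β-rule — branch into ¬(q4 ∨ (q5 ∨ ¬q2))  //  (q2 ∨ q6).
      branch 2.1 (add ¬(q4 ∨ (q5 ∨ ¬q2))):
        ¬(q4 ∨ (q5 ∨ ¬q2)): α-rule — add ¬q4, ¬(q5 ∨ ¬q2).
        ¬(q5 ∨ ¬q2): α-rule — add ¬q5, ¬¬q2.
        ○ open, literals {q2=T, q4=F, q5=F}.
      branch 2.2 (add (q2 ∨ q6)):
        (q2 ∨ q6): β-rule — branch into q2  //  q6.
          branch 2.2.1 (add q2):
            ○ open, literals {q2=T}.
          branch 2.2.2 (add q6):
            ○ open, literals {q6=T}.
0 branches closed, 4 open.
Each open branch fixes some atoms; the unmentioned ones are free. Counting distinct full assignments: branch {q1=F} (q2, q3, q4, q5, q6) contributes 32 new; branch {q2=T, q4=F, q5=F} (q1, q3, q6) contributes 4 new; branch {q2=T} (q1, q3, q4, q5, q6) contributes 12 new; branch {q6=T} (q1, q2, q3, q4, q5) contributes 8 new. Total: 56.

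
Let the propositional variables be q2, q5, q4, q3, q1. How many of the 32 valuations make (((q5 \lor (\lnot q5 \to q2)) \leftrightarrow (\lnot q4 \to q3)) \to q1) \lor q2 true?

28

Initial set: {((((q5 \lor (\lnot q5 \to q2)) \leftrightarrow (\lnot q4 \to q3)) \to q1) \lor q2)}.
((((q5 \lor (\lnot q5 \to q2)) \leftrightarrow (\lnot q4 \to q3)) \to q1) \lor q2): β-rule — branch into (((q5 \lor (\lnot q5 \to q2)) \leftrightarrow (\lnot q4 \to q3)) \to q1)  //  q2.
  branch 1 (add (((q5 \lor (\lnot q5 \to q2)) \leftrightarrow (\lnot q4 \to q3)) \to q1)):
    (((q5 \lor (\lnot q5 \to q2)) \leftrightarrow (\lnot q4 \to q3)) \to q1): β-rule — branch into \lnot ((q5 \lor (\lnot q5 \to q2)) \leftrightarrow (\lnot q4 \to q3))  //  q1.
      branch 1.1 (add \lnot ((q5 \lor (\lnot q5 \to q2)) \leftrightarrow (\lnot q4 \to q3))):
        \lnot ((q5 \lor (\lnot q5 \to q2)) \leftrightarrow (\lnot q4 \to q3)): β-rule — branch into (q5 \lor (\lnot q5 \to q2)), \lnot (\lnot q4 \to q3)  //  \lnot (q5 \lor (\lnot q5 \to q2)), (\lnot q4 \to q3).
          branch 1.1.1 (add (q5 \lor (\lnot q5 \to q2)), \lnot (\lnot q4 \to q3)):
            \lnot (\lnot q4 \to q3): α-rule — add \lnot q4, \lnot q3.
            (q5 \lor (\lnot q5 \to q2)): β-rule — branch into q5  //  (\lnot q5 \to q2).
              branch 1.1.1.1 (add q5):
                ○ open, literals {q3=F, q4=F, q5=T}.
              branch 1.1.1.2 (add (\lnot q5 \to q2)):
                (\lnot q5 \to q2): β-rule — branch into \lnot \lnot q5  //  q2.
                  branch 1.1.1.2.1 (add \lnot \lnot q5):
                    ○ open, literals {q3=F, q4=F, q5=T}.
                  branch 1.1.1.2.2 (add q2):
                    ○ open, literals {q2=T, q3=F, q4=F}.
          branch 1.1.2 (add \lnot (q5 \lor (\lnot q5 \to q2)), (\lnot q4 \to q3)):
            \lnot (q5 \lor (\lnot q5 \to q2)): α-rule — add \lnot q5, \lnot (\lnot q5 \to q2).
            \lnot (\lnot q5 \to q2): α-rule — add \lnot q5, \lnot q2.
            (\lnot q4 \to q3): β-rule — branch into \lnot \lnot q4  //  q3.
              branch 1.1.2.1 (add \lnot \lnot q4):
                ○ open, literals {q2=F, q4=T, q5=F}.
              branch 1.1.2.2 (add q3):
                ○ open, literals {q2=F, q3=T, q5=F}.
      branch 1.2 (add q1):
        ○ open, literals {q1=T}.
  branch 2 (add q2):
    ○ open, literals {q2=T}.
0 branches closed, 7 open.
Each open branch fixes some atoms; the unmentioned ones are free. Counting distinct full assignments: branch {q3=F, q4=F, q5=T} (q2, q1) contributes 4 new; branch {q3=F, q4=F, q5=T} (q2, q1) contributes 0 new; branch {q2=T, q3=F, q4=F} (q5, q1) contributes 2 new; branch {q2=F, q4=T, q5=F} (q3, q1) contributes 4 new; branch {q2=F, q3=T, q5=F} (q4, q1) contributes 2 new; branch {q1=T} (q2, q5, q4, q3) contributes 10 new; branch {q2=T} (q5, q4, q3, q1) contributes 6 new. Total: 28.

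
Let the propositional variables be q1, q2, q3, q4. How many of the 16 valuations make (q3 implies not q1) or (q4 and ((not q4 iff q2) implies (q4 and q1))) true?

14

Initial set: {((q3 implies not q1) or (q4 and ((not q4 iff q2) implies (q4 and q1))))}.
((q3 implies not q1) or (q4 and ((not q4 iff q2) implies (q4 and q1)))): β-rule — branch into (q3 implies not q1)  //  (q4 and ((not q4 iff q2) implies (q4 and q1))).
  branch 1 (add (q3 implies not q1)):
    (q3 implies not q1): β-rule — branch into not q3  //  not q1.
      branch 1.1 (add not q3):
        ○ open, literals {q3=0}.
      branch 1.2 (add not q1):
        ○ open, literals {q1=0}.
  branch 2 (add (q4 and ((not q4 iff q2) implies (q4 and q1)))):
    (q4 and ((not q4 iff q2) implies (q4 and q1))): α-rule — add q4, ((not q4 iff q2) implies (q4 and q1)).
    ((not q4 iff q2) implies (q4 and q1)): β-rule — branch into not (not q4 iff q2)  //  (q4 and q1).
      branch 2.1 (add not (not q4 iff q2)):
        not (not q4 iff q2): β-rule — branch into not q4, not q2  //  not not q4, q2.
          branch 2.1.1 (add not q4, not q2):
            × closes — contains both q4 and not q4.
          branch 2.1.2 (add not not q4, q2):
            ○ open, literals {q2=1, q4=1}.
      branch 2.2 (add (q4 and q1)):
        (q4 and q1): α-rule — add q4, q1.
        ○ open, literals {q1=1, q4=1}.
1 branch closed, 4 open.
Each open branch fixes some atoms; the unmentioned ones are free. Counting distinct full assignments: branch {q3=0} (q1, q2, q4) contributes 8 new; branch {q1=0} (q2, q3, q4) contributes 4 new; branch {q2=1, q4=1} (q1, q3) contributes 1 new; branch {q1=1, q4=1} (q2, q3) contributes 1 new. Total: 14.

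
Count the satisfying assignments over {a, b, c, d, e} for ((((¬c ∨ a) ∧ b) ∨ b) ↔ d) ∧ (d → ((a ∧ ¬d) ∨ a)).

Initial set: {(((((¬c ∨ a) ∧ b) ∨ b) ↔ d) ∧ (d → ((a ∧ ¬d) ∨ a)))}.
(((((¬c ∨ a) ∧ b) ∨ b) ↔ d) ∧ (d → ((a ∧ ¬d) ∨ a))): α-rule — add ((((¬c ∨ a) ∧ b) ∨ b) ↔ d), (d → ((a ∧ ¬d) ∨ a)).
((((¬c ∨ a) ∧ b) ∨ b) ↔ d): β-rule — branch into (((¬c ∨ a) ∧ b) ∨ b), d  //  ¬(((¬c ∨ a) ∧ b) ∨ b), ¬d.
  branch 1 (add (((¬c ∨ a) ∧ b) ∨ b), d):
    (d → ((a ∧ ¬d) ∨ a)): β-rule — branch into ¬d  //  ((a ∧ ¬d) ∨ a).
      branch 1.1 (add ¬d):
        × closes — contains both d and ¬d.
      branch 1.2 (add ((a ∧ ¬d) ∨ a)):
        (((¬c ∨ a) ∧ b) ∨ b): β-rule — branch into ((¬c ∨ a) ∧ b)  //  b.
          branch 1.2.1 (add ((¬c ∨ a) ∧ b)):
            ((¬c ∨ a) ∧ b): α-rule — add (¬c ∨ a), b.
            ((a ∧ ¬d) ∨ a): β-rule — branch into (a ∧ ¬d)  //  a.
              branch 1.2.1.1 (add (a ∧ ¬d)):
                (a ∧ ¬d): α-rule — add a, ¬d.
                × closes — contains both d and ¬d.
              branch 1.2.1.2 (add a):
                (¬c ∨ a): β-rule — branch into ¬c  //  a.
                  branch 1.2.1.2.1 (add ¬c):
                    ○ open, literals {a=1, b=1, c=0, d=1}.
                  branch 1.2.1.2.2 (add a):
                    ○ open, literals {a=1, b=1, d=1}.
          branch 1.2.2 (add b):
            ((a ∧ ¬d) ∨ a): β-rule — branch into (a ∧ ¬d)  //  a.
              branch 1.2.2.1 (add (a ∧ ¬d)):
                (a ∧ ¬d): α-rule — add a, ¬d.
                × closes — contains both d and ¬d.
              branch 1.2.2.2 (add a):
                ○ open, literals {a=1, b=1, d=1}.
  branch 2 (add ¬(((¬c ∨ a) ∧ b) ∨ b), ¬d):
    ¬(((¬c ∨ a) ∧ b) ∨ b): α-rule — add ¬((¬c ∨ a) ∧ b), ¬b.
    (d → ((a ∧ ¬d) ∨ a)): β-rule — branch into ¬d  //  ((a ∧ ¬d) ∨ a).
      branch 2.1 (add ¬d):
        ¬((¬c ∨ a) ∧ b): β-rule — branch into ¬(¬c ∨ a)  //  ¬b.
          branch 2.1.1 (add ¬(¬c ∨ a)):
            ¬(¬c ∨ a): α-rule — add ¬¬c, ¬a.
            ○ open, literals {a=0, b=0, c=1, d=0}.
          branch 2.1.2 (add ¬b):
            ○ open, literals {b=0, d=0}.
      branch 2.2 (add ((a ∧ ¬d) ∨ a)):
        ¬((¬c ∨ a) ∧ b): β-rule — branch into ¬(¬c ∨ a)  //  ¬b.
          branch 2.2.1 (add ¬(¬c ∨ a)):
            ¬(¬c ∨ a): α-rule — add ¬¬c, ¬a.
            ((a ∧ ¬d) ∨ a): β-rule — branch into (a ∧ ¬d)  //  a.
              branch 2.2.1.1 (add (a ∧ ¬d)):
                (a ∧ ¬d): α-rule — add a, ¬d.
                × closes — contains both a and ¬a.
              branch 2.2.1.2 (add a):
                × closes — contains both a and ¬a.
          branch 2.2.2 (add ¬b):
            ((a ∧ ¬d) ∨ a): β-rule — branch into (a ∧ ¬d)  //  a.
              branch 2.2.2.1 (add (a ∧ ¬d)):
                (a ∧ ¬d): α-rule — add a, ¬d.
                ○ open, literals {a=1, b=0, d=0}.
              branch 2.2.2.2 (add a):
                ○ open, literals {a=1, b=0, d=0}.
5 branches closed, 7 open.
Each open branch fixes some atoms; the unmentioned ones are free. Counting distinct full assignments: branch {a=1, b=1, c=0, d=1} (e) contributes 2 new; branch {a=1, b=1, d=1} (c, e) contributes 2 new; branch {a=1, b=1, d=1} (c, e) contributes 0 new; branch {a=0, b=0, c=1, d=0} (e) contributes 2 new; branch {b=0, d=0} (a, c, e) contributes 6 new; branch {a=1, b=0, d=0} (c, e) contributes 0 new; branch {a=1, b=0, d=0} (c, e) contributes 0 new. Total: 12.

12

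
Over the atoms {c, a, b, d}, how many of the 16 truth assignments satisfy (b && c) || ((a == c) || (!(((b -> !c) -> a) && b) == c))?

Initial set: {((b && c) || ((a == c) || (!(((b -> !c) -> a) && b) == c)))}.
((b && c) || ((a == c) || (!(((b -> !c) -> a) && b) == c))): β-rule — branch into (b && c)  //  ((a == c) || (!(((b -> !c) -> a) && b) == c)).
  branch 1 (add (b && c)):
    (b && c): α-rule — add b, c.
    ○ open, literals {b=true, c=true}.
  branch 2 (add ((a == c) || (!(((b -> !c) -> a) && b) == c))):
    ((a == c) || (!(((b -> !c) -> a) && b) == c)): β-rule — branch into (a == c)  //  (!(((b -> !c) -> a) && b) == c).
      branch 2.1 (add (a == c)):
        (a == c): β-rule — branch into a, c  //  !a, !c.
          branch 2.1.1 (add a, c):
            ○ open, literals {a=true, c=true}.
          branch 2.1.2 (add !a, !c):
            ○ open, literals {a=false, c=false}.
      branch 2.2 (add (!(((b -> !c) -> a) && b) == c)):
        (!(((b -> !c) -> a) && b) == c): β-rule — branch into !(((b -> !c) -> a) && b), c  //  !!(((b -> !c) -> a) && b), !c.
          branch 2.2.1 (add !(((b -> !c) -> a) && b), c):
            !(((b -> !c) -> a) && b): β-rule — branch into !((b -> !c) -> a)  //  !b.
              branch 2.2.1.1 (add !((b -> !c) -> a)):
                !((b -> !c) -> a): α-rule — add (b -> !c), !a.
                (b -> !c): β-rule — branch into !b  //  !c.
                  branch 2.2.1.1.1 (add !b):
                    ○ open, literals {a=false, b=false, c=true}.
                  branch 2.2.1.1.2 (add !c):
                    × closes — contains both c and !c.
              branch 2.2.1.2 (add !b):
                ○ open, literals {b=false, c=true}.
          branch 2.2.2 (add !!(((b -> !c) -> a) && b), !c):
            !!(((b -> !c) -> a) && b): α-rule — add ((b -> !c) -> a), b.
            ((b -> !c) -> a): β-rule — branch into !(b -> !c)  //  a.
              branch 2.2.2.1 (add !(b -> !c)):
                !(b -> !c): α-rule — add b, !!c.
                × closes — contains both c and !c.
              branch 2.2.2.2 (add a):
                ○ open, literals {a=true, b=true, c=false}.
2 branches closed, 6 open.
Each open branch fixes some atoms; the unmentioned ones are free. Counting distinct full assignments: branch {b=true, c=true} (a, d) contributes 4 new; branch {a=true, c=true} (b, d) contributes 2 new; branch {a=false, c=false} (b, d) contributes 4 new; branch {a=false, b=false, c=true} (d) contributes 2 new; branch {b=false, c=true} (a, d) contributes 0 new; branch {a=true, b=true, c=false} (d) contributes 2 new. Total: 14.

14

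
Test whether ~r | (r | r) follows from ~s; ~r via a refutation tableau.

Yes

Initial set: {T ~s; T ~r; F (~r | (r | r))}.
F (~r | (r | r)): α-rule — add F ~r, F (r | r).
× closes — contains both r and ~r.
All 1 branch closes.
Every branch closed, so the premises entail the conclusion.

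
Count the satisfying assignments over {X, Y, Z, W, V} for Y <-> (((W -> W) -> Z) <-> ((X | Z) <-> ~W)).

16

Initial set: {(Y <-> (((W -> W) -> Z) <-> ((X | Z) <-> ~W)))}.
(Y <-> (((W -> W) -> Z) <-> ((X | Z) <-> ~W))): β-rule — branch into Y, (((W -> W) -> Z) <-> ((X | Z) <-> ~W))  //  ~Y, ~(((W -> W) -> Z) <-> ((X | Z) <-> ~W)).
  branch 1 (add Y, (((W -> W) -> Z) <-> ((X | Z) <-> ~W))):
    (((W -> W) -> Z) <-> ((X | Z) <-> ~W)): β-rule — branch into ((W -> W) -> Z), ((X | Z) <-> ~W)  //  ~((W -> W) -> Z), ~((X | Z) <-> ~W).
      branch 1.1 (add ((W -> W) -> Z), ((X | Z) <-> ~W)):
        ((W -> W) -> Z): β-rule — branch into ~(W -> W)  //  Z.
          branch 1.1.1 (add ~(W -> W)):
            ~(W -> W): α-rule — add W, ~W.
            × closes — contains both W and ~W.
          branch 1.1.2 (add Z):
            ((X | Z) <-> ~W): β-rule — branch into (X | Z), ~W  //  ~(X | Z), ~~W.
              branch 1.1.2.1 (add (X | Z), ~W):
                (X | Z): β-rule — branch into X  //  Z.
                  branch 1.1.2.1.1 (add X):
                    ○ open, literals {W=0, X=1, Y=1, Z=1}.
                  branch 1.1.2.1.2 (add Z):
                    ○ open, literals {W=0, Y=1, Z=1}.
              branch 1.1.2.2 (add ~(X | Z), ~~W):
                ~(X | Z): α-rule — add ~X, ~Z.
                × closes — contains both Z and ~Z.
      branch 1.2 (add ~((W -> W) -> Z), ~((X | Z) <-> ~W)):
        ~((W -> W) -> Z): α-rule — add (W -> W), ~Z.
        ~((X | Z) <-> ~W): β-rule — branch into (X | Z), ~~W  //  ~(X | Z), ~W.
          branch 1.2.1 (add (X | Z), ~~W):
            (W -> W): β-rule — branch into ~W  //  W.
              branch 1.2.1.1 (add ~W):
                × closes — contains both W and ~W.
              branch 1.2.1.2 (add W):
                (X | Z): β-rule — branch into X  //  Z.
                  branch 1.2.1.2.1 (add X):
                    ○ open, literals {W=1, X=1, Y=1, Z=0}.
                  branch 1.2.1.2.2 (add Z):
                    × closes — contains both Z and ~Z.
          branch 1.2.2 (add ~(X | Z), ~W):
            ~(X | Z): α-rule — add ~X, ~Z.
            (W -> W): β-rule — branch into ~W  //  W.
              branch 1.2.2.1 (add ~W):
                ○ open, literals {W=0, X=0, Y=1, Z=0}.
              branch 1.2.2.2 (add W):
                × closes — contains both W and ~W.
  branch 2 (add ~Y, ~(((W -> W) -> Z) <-> ((X | Z) <-> ~W))):
    ~(((W -> W) -> Z) <-> ((X | Z) <-> ~W)): β-rule — branch into ((W -> W) -> Z), ~((X | Z) <-> ~W)  //  ~((W -> W) -> Z), ((X | Z) <-> ~W).
      branch 2.1 (add ((W -> W) -> Z), ~((X | Z) <-> ~W)):
        ((W -> W) -> Z): β-rule — branch into ~(W -> W)  //  Z.
          branch 2.1.1 (add ~(W -> W)):
            ~(W -> W): α-rule — add W, ~W.
            × closes — contains both W and ~W.
          branch 2.1.2 (add Z):
            ~((X | Z) <-> ~W): β-rule — branch into (X | Z), ~~W  //  ~(X | Z), ~W.
              branch 2.1.2.1 (add (X | Z), ~~W):
                (X | Z): β-rule — branch into X  //  Z.
                  branch 2.1.2.1.1 (add X):
                    ○ open, literals {W=1, X=1, Y=0, Z=1}.
                  branch 2.1.2.1.2 (add Z):
                    ○ open, literals {W=1, Y=0, Z=1}.
              branch 2.1.2.2 (add ~(X | Z), ~W):
                ~(X | Z): α-rule — add ~X, ~Z.
                × closes — contains both Z and ~Z.
      branch 2.2 (add ~((W -> W) -> Z), ((X | Z) <-> ~W)):
        ~((W -> W) -> Z): α-rule — add (W -> W), ~Z.
        ((X | Z) <-> ~W): β-rule — branch into (X | Z), ~W  //  ~(X | Z), ~~W.
          branch 2.2.1 (add (X | Z), ~W):
            (W -> W): β-rule — branch into ~W  //  W.
              branch 2.2.1.1 (add ~W):
                (X | Z): β-rule — branch into X  //  Z.
                  branch 2.2.1.1.1 (add X):
                    ○ open, literals {W=0, X=1, Y=0, Z=0}.
                  branch 2.2.1.1.2 (add Z):
                    × closes — contains both Z and ~Z.
              branch 2.2.1.2 (add W):
                × closes — contains both W and ~W.
          branch 2.2.2 (add ~(X | Z), ~~W):
            ~(X | Z): α-rule — add ~X, ~Z.
            (W -> W): β-rule — branch into ~W  //  W.
              branch 2.2.2.1 (add ~W):
                × closes — contains both W and ~W.
              branch 2.2.2.2 (add W):
                ○ open, literals {W=1, X=0, Y=0, Z=0}.
10 branches closed, 8 open.
Each open branch fixes some atoms; the unmentioned ones are free. Counting distinct full assignments: branch {W=0, X=1, Y=1, Z=1} (V) contributes 2 new; branch {W=0, Y=1, Z=1} (X, V) contributes 2 new; branch {W=1, X=1, Y=1, Z=0} (V) contributes 2 new; branch {W=0, X=0, Y=1, Z=0} (V) contributes 2 new; branch {W=1, X=1, Y=0, Z=1} (V) contributes 2 new; branch {W=1, Y=0, Z=1} (X, V) contributes 2 new; branch {W=0, X=1, Y=0, Z=0} (V) contributes 2 new; branch {W=1, X=0, Y=0, Z=0} (V) contributes 2 new. Total: 16.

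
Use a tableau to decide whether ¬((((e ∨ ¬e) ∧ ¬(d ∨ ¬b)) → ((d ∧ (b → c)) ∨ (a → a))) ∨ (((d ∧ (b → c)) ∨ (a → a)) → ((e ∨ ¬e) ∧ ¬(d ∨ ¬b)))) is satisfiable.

Unsatisfiable

Initial set: {¬((((e ∨ ¬e) ∧ ¬(d ∨ ¬b)) → ((d ∧ (b → c)) ∨ (a → a))) ∨ (((d ∧ (b → c)) ∨ (a → a)) → ((e ∨ ¬e) ∧ ¬(d ∨ ¬b))))}.
¬((((e ∨ ¬e) ∧ ¬(d ∨ ¬b)) → ((d ∧ (b → c)) ∨ (a → a))) ∨ (((d ∧ (b → c)) ∨ (a → a)) → ((e ∨ ¬e) ∧ ¬(d ∨ ¬b)))): α-rule — add ¬(((e ∨ ¬e) ∧ ¬(d ∨ ¬b)) → ((d ∧ (b → c)) ∨ (a → a))), ¬(((d ∧ (b → c)) ∨ (a → a)) → ((e ∨ ¬e) ∧ ¬(d ∨ ¬b))).
¬(((e ∨ ¬e) ∧ ¬(d ∨ ¬b)) → ((d ∧ (b → c)) ∨ (a → a))): α-rule — add ((e ∨ ¬e) ∧ ¬(d ∨ ¬b)), ¬((d ∧ (b → c)) ∨ (a → a)).
¬(((d ∧ (b → c)) ∨ (a → a)) → ((e ∨ ¬e) ∧ ¬(d ∨ ¬b))): α-rule — add ((d ∧ (b → c)) ∨ (a → a)), ¬((e ∨ ¬e) ∧ ¬(d ∨ ¬b)).
((e ∨ ¬e) ∧ ¬(d ∨ ¬b)): α-rule — add (e ∨ ¬e), ¬(d ∨ ¬b).
¬((d ∧ (b → c)) ∨ (a → a)): α-rule — add ¬(d ∧ (b → c)), ¬(a → a).
¬(d ∨ ¬b): α-rule — add ¬d, ¬¬b.
¬(a → a): α-rule — add a, ¬a.
× closes — contains both a and ¬a.
All 1 branch closes.
Every branch closed; the formula is unsatisfiable.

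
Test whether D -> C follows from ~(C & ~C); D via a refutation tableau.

Initial set: {~(C & ~C); D; ~(D -> C)}.
~(D -> C): α-rule — add D, ~C.
~(C & ~C): β-rule — branch into ~C  //  ~~C.
  branch 1 (add ~C):
    ○ open, literals {C=0, D=1}.
  branch 2 (add ~~C):
    × closes — contains both C and ~C.
1 branch closed, 1 open.
An open branch gives a countermodel: C=0, D=1 (unmentioned atoms arbitrary); the premises hold there but the conclusion fails.

No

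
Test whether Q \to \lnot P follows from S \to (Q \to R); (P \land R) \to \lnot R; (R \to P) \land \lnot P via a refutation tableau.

Yes

Initial set: {(S \to (Q \to R)); ((P \land R) \to \lnot R); ((R \to P) \land \lnot P); \lnot (Q \to \lnot P)}.
((R \to P) \land \lnot P): α-rule — add (R \to P), \lnot P.
\lnot (Q \to \lnot P): α-rule — add Q, \lnot \lnot P.
× closes — contains both P and \lnot P.
All 1 branch closes.
Every branch closed, so the premises entail the conclusion.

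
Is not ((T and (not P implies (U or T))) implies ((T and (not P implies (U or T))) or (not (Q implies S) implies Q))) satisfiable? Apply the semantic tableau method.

Unsatisfiable

Initial set: {not ((T and (not P implies (U or T))) implies ((T and (not P implies (U or T))) or (not (Q implies S) implies Q)))}.
not ((T and (not P implies (U or T))) implies ((T and (not P implies (U or T))) or (not (Q implies S) implies Q))): α-rule — add (T and (not P implies (U or T))), not ((T and (not P implies (U or T))) or (not (Q implies S) implies Q)).
(T and (not P implies (U or T))): α-rule — add T, (not P implies (U or T)).
not ((T and (not P implies (U or T))) or (not (Q implies S) implies Q)): α-rule — add not (T and (not P implies (U or T))), not (not (Q implies S) implies Q).
not (not (Q implies S) implies Q): α-rule — add not (Q implies S), not Q.
not (Q implies S): α-rule — add Q, not S.
× closes — contains both Q and not Q.
All 1 branch closes.
Every branch closed; the formula is unsatisfiable.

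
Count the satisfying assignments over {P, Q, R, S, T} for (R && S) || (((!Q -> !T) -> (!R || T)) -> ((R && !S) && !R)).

Initial set: {((R && S) || (((!Q -> !T) -> (!R || T)) -> ((R && !S) && !R)))}.
((R && S) || (((!Q -> !T) -> (!R || T)) -> ((R && !S) && !R))): β-rule — branch into (R && S)  //  (((!Q -> !T) -> (!R || T)) -> ((R && !S) && !R)).
  branch 1 (add (R && S)):
    (R && S): α-rule — add R, S.
    ○ open, literals {R=T, S=T}.
  branch 2 (add (((!Q -> !T) -> (!R || T)) -> ((R && !S) && !R))):
    (((!Q -> !T) -> (!R || T)) -> ((R && !S) && !R)): β-rule — branch into !((!Q -> !T) -> (!R || T))  //  ((R && !S) && !R).
      branch 2.1 (add !((!Q -> !T) -> (!R || T))):
        !((!Q -> !T) -> (!R || T)): α-rule — add (!Q -> !T), !(!R || T).
        !(!R || T): α-rule — add !!R, !T.
        (!Q -> !T): β-rule — branch into !!Q  //  !T.
          branch 2.1.1 (add !!Q):
            ○ open, literals {Q=T, R=T, T=F}.
          branch 2.1.2 (add !T):
            ○ open, literals {R=T, T=F}.
      branch 2.2 (add ((R && !S) && !R)):
        ((R && !S) && !R): α-rule — add (R && !S), !R.
        (R && !S): α-rule — add R, !S.
        × closes — contains both R and !R.
1 branch closed, 3 open.
Each open branch fixes some atoms; the unmentioned ones are free. Counting distinct full assignments: branch {R=T, S=T} (P, Q, T) contributes 8 new; branch {Q=T, R=T, T=F} (P, S) contributes 2 new; branch {R=T, T=F} (P, Q, S) contributes 2 new. Total: 12.

12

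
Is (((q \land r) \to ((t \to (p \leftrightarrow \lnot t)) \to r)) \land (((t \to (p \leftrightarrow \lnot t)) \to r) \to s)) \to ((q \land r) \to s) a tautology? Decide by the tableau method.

Assume the negation and expand:
Initial set: {\lnot ((((q \land r) \to ((t \to (p \leftrightarrow \lnot t)) \to r)) \land (((t \to (p \leftrightarrow \lnot t)) \to r) \to s)) \to ((q \land r) \to s))}.
\lnot ((((q \land r) \to ((t \to (p \leftrightarrow \lnot t)) \to r)) \land (((t \to (p \leftrightarrow \lnot t)) \to r) \to s)) \to ((q \land r) \to s)): α-rule — add (((q \land r) \to ((t \to (p \leftrightarrow \lnot t)) \to r)) \land (((t \to (p \leftrightarrow \lnot t)) \to r) \to s)), \lnot ((q \land r) \to s).
(((q \land r) \to ((t \to (p \leftrightarrow \lnot t)) \to r)) \land (((t \to (p \leftrightarrow \lnot t)) \to r) \to s)): α-rule — add ((q \land r) \to ((t \to (p \leftrightarrow \lnot t)) \to r)), (((t \to (p \leftrightarrow \lnot t)) \to r) \to s).
\lnot ((q \land r) \to s): α-rule — add (q \land r), \lnot s.
(q \land r): α-rule — add q, r.
((q \land r) \to ((t \to (p \leftrightarrow \lnot t)) \to r)): β-rule — branch into \lnot (q \land r)  //  ((t \to (p \leftrightarrow \lnot t)) \to r).
  branch 1 (add \lnot (q \land r)):
    (((t \to (p \leftrightarrow \lnot t)) \to r) \to s): β-rule — branch into \lnot ((t \to (p \leftrightarrow \lnot t)) \to r)  //  s.
      branch 1.1 (add \lnot ((t \to (p \leftrightarrow \lnot t)) \to r)):
        \lnot ((t \to (p \leftrightarrow \lnot t)) \to r): α-rule — add (t \to (p \leftrightarrow \lnot t)), \lnot r.
        × closes — contains both r and \lnot r.
      branch 1.2 (add s):
        × closes — contains both s and \lnot s.
  branch 2 (add ((t \to (p \leftrightarrow \lnot t)) \to r)):
    (((t \to (p \leftrightarrow \lnot t)) \to r) \to s): β-rule — branch into \lnot ((t \to (p \leftrightarrow \lnot t)) \to r)  //  s.
      branch 2.1 (add \lnot ((t \to (p \leftrightarrow \lnot t)) \to r)):
        \lnot ((t \to (p \leftrightarrow \lnot t)) \to r): α-rule — add (t \to (p \leftrightarrow \lnot t)), \lnot r.
        × closes — contains both r and \lnot r.
      branch 2.2 (add s):
        × closes — contains both s and \lnot s.
All 4 branches close.
Every branch closed, so the negation is unsatisfiable and the formula is valid.

Valid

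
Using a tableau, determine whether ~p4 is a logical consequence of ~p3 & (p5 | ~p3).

Initial set: {(~p3 & (p5 | ~p3)); ~~p4}.
(~p3 & (p5 | ~p3)): α-rule — add ~p3, (p5 | ~p3).
(p5 | ~p3): β-rule — branch into p5  //  ~p3.
  branch 1 (add p5):
    ○ open, literals {p3=F, p4=T, p5=T}.
  branch 2 (add ~p3):
    ○ open, literals {p3=F, p4=T}.
0 branches closed, 2 open.
An open branch gives a countermodel: p3=F, p4=T, p5=T (unmentioned atoms arbitrary); the premises hold there but the conclusion fails.

No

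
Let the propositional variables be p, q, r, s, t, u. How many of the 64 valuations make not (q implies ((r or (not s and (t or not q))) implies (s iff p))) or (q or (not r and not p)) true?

Initial set: {(not (q implies ((r or (not s and (t or not q))) implies (s iff p))) or (q or (not r and not p)))}.
(not (q implies ((r or (not s and (t or not q))) implies (s iff p))) or (q or (not r and not p))): β-rule — branch into not (q implies ((r or (not s and (t or not q))) implies (s iff p)))  //  (q or (not r and not p)).
  branch 1 (add not (q implies ((r or (not s and (t or not q))) implies (s iff p)))):
    not (q implies ((r or (not s and (t or not q))) implies (s iff p))): α-rule — add q, not ((r or (not s and (t or not q))) implies (s iff p)).
    not ((r or (not s and (t or not q))) implies (s iff p)): α-rule — add (r or (not s and (t or not q))), not (s iff p).
    (r or (not s and (t or not q))): β-rule — branch into r  //  (not s and (t or not q)).
      branch 1.1 (add r):
        not (s iff p): β-rule — branch into s, not p  //  not s, p.
          branch 1.1.1 (add s, not p):
            ○ open, literals {p=false, q=true, r=true, s=true}.
          branch 1.1.2 (add not s, p):
            ○ open, literals {p=true, q=true, r=true, s=false}.
      branch 1.2 (add (not s and (t or not q))):
        (not s and (t or not q)): α-rule — add not s, (t or not q).
        not (s iff p): β-rule — branch into s, not p  //  not s, p.
          branch 1.2.1 (add s, not p):
            × closes — contains both s and not s.
          branch 1.2.2 (add not s, p):
            (t or not q): β-rule — branch into t  //  not q.
              branch 1.2.2.1 (add t):
                ○ open, literals {p=true, q=true, s=false, t=true}.
              branch 1.2.2.2 (add not q):
                × closes — contains both q and not q.
  branch 2 (add (q or (not r and not p))):
    (q or (not r and not p)): β-rule — branch into q  //  (not r and not p).
      branch 2.1 (add q):
        ○ open, literals {q=true}.
      branch 2.2 (add (not r and not p)):
        (not r and not p): α-rule — add not r, not p.
        ○ open, literals {p=false, r=false}.
2 branches closed, 5 open.
Each open branch fixes some atoms; the unmentioned ones are free. Counting distinct full assignments: branch {p=false, q=true, r=true, s=true} (t, u) contributes 4 new; branch {p=true, q=true, r=true, s=false} (t, u) contributes 4 new; branch {p=true, q=true, s=false, t=true} (r, u) contributes 2 new; branch {q=true} (p, r, s, t, u) contributes 22 new; branch {p=false, r=false} (q, s, t, u) contributes 8 new. Total: 40.

40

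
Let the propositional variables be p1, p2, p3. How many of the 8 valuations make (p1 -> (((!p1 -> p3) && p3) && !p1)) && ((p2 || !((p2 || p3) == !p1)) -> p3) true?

2

Initial set: {((p1 -> (((!p1 -> p3) && p3) && !p1)) && ((p2 || !((p2 || p3) == !p1)) -> p3))}.
((p1 -> (((!p1 -> p3) && p3) && !p1)) && ((p2 || !((p2 || p3) == !p1)) -> p3)): α-rule — add (p1 -> (((!p1 -> p3) && p3) && !p1)), ((p2 || !((p2 || p3) == !p1)) -> p3).
(p1 -> (((!p1 -> p3) && p3) && !p1)): β-rule — branch into !p1  //  (((!p1 -> p3) && p3) && !p1).
  branch 1 (add !p1):
    ((p2 || !((p2 || p3) == !p1)) -> p3): β-rule — branch into !(p2 || !((p2 || p3) == !p1))  //  p3.
      branch 1.1 (add !(p2 || !((p2 || p3) == !p1))):
        !(p2 || !((p2 || p3) == !p1)): α-rule — add !p2, !!((p2 || p3) == !p1).
        !!((p2 || p3) == !p1): β-rule — branch into (p2 || p3), !p1  //  !(p2 || p3), !!p1.
          branch 1.1.1 (add (p2 || p3), !p1):
            (p2 || p3): β-rule — branch into p2  //  p3.
              branch 1.1.1.1 (add p2):
                × closes — contains both p2 and !p2.
              branch 1.1.1.2 (add p3):
                ○ open, literals {p1=false, p2=false, p3=true}.
          branch 1.1.2 (add !(p2 || p3), !!p1):
            × closes — contains both p1 and !p1.
      branch 1.2 (add p3):
        ○ open, literals {p1=false, p3=true}.
  branch 2 (add (((!p1 -> p3) && p3) && !p1)):
    (((!p1 -> p3) && p3) && !p1): α-rule — add ((!p1 -> p3) && p3), !p1.
    ((!p1 -> p3) && p3): α-rule — add (!p1 -> p3), p3.
    ((p2 || !((p2 || p3) == !p1)) -> p3): β-rule — branch into !(p2 || !((p2 || p3) == !p1))  //  p3.
      branch 2.1 (add !(p2 || !((p2 || p3) == !p1))):
        !(p2 || !((p2 || p3) == !p1)): α-rule — add !p2, !!((p2 || p3) == !p1).
        (!p1 -> p3): β-rule — branch into !!p1  //  p3.
          branch 2.1.1 (add !!p1):
            × closes — contains both p1 and !p1.
          branch 2.1.2 (add p3):
            !!((p2 || p3) == !p1): β-rule — branch into (p2 || p3), !p1  //  !(p2 || p3), !!p1.
              branch 2.1.2.1 (add (p2 || p3), !p1):
                (p2 || p3): β-rule — branch into p2  //  p3.
                  branch 2.1.2.1.1 (add p2):
                    × closes — contains both p2 and !p2.
                  branch 2.1.2.1.2 (add p3):
                    ○ open, literals {p1=false, p2=false, p3=true}.
              branch 2.1.2.2 (add !(p2 || p3), !!p1):
                × closes — contains both p1 and !p1.
      branch 2.2 (add p3):
        (!p1 -> p3): β-rule — branch into !!p1  //  p3.
          branch 2.2.1 (add !!p1):
            × closes — contains both p1 and !p1.
          branch 2.2.2 (add p3):
            ○ open, literals {p1=false, p3=true}.
6 branches closed, 4 open.
Each open branch fixes some atoms; the unmentioned ones are free. Counting distinct full assignments: branch {p1=false, p2=false, p3=true} (none free) contributes 1 new; branch {p1=false, p3=true} (p2) contributes 1 new; branch {p1=false, p2=false, p3=true} (none free) contributes 0 new; branch {p1=false, p3=true} (p2) contributes 0 new. Total: 2.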